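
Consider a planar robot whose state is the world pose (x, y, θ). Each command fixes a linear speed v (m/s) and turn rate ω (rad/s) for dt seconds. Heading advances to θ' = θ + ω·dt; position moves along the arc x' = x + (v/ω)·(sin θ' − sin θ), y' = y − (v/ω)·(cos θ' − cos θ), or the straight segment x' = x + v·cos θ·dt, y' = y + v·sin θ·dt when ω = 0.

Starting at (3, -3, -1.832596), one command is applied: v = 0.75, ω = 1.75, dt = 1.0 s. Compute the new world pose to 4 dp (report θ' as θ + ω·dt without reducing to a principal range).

θ' = -1.8326 + 1.75·1.0 = -0.0826
R = v/ω = 0.75/1.75 = 0.4286
x' = 3 + 0.4286·(sin -0.0826 − sin -1.8326) = 3.3786
y' = -3 − 0.4286·(cos -0.0826 − cos -1.8326) = -3.5380

(3.3786, -3.5380, -0.0826)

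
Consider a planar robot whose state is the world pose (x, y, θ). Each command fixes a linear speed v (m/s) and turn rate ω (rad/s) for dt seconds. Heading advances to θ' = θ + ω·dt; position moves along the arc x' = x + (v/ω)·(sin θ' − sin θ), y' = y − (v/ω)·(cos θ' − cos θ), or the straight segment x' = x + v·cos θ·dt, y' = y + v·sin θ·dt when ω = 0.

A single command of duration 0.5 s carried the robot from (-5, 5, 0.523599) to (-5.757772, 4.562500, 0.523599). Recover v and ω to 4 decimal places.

v = -1.7500, ω = 0.0000

Δθ = 0.523599 − 0.523599 = 0.000000
ω = Δθ/dt = 0.000000/0.5 = 0.0000
ω = 0 → v = (Δx·cos θ + Δy·sin θ)/dt = -1.7500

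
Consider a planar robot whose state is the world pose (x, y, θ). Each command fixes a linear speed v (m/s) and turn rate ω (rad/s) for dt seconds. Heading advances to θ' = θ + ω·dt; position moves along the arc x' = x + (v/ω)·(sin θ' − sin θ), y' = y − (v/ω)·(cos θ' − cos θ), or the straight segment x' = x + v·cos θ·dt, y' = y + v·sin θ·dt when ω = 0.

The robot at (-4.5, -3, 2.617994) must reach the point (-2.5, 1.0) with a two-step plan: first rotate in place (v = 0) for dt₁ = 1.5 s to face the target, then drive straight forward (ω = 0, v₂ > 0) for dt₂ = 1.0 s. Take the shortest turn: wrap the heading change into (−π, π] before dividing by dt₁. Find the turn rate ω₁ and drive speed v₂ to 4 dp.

ω₁ = -1.0072, v₂ = 4.4721

heading to target = atan2(1−-3, -2.5−-4.5) = 1.1071
Δθ = wrap(1.1071 − 2.6180) = -1.5108; ω₁ = Δθ/dt₁ = -1.0072
distance = √((-2.5−-4.5)² + (1−-3)²) = 4.4721; v₂ = distance/dt₂ = 4.4721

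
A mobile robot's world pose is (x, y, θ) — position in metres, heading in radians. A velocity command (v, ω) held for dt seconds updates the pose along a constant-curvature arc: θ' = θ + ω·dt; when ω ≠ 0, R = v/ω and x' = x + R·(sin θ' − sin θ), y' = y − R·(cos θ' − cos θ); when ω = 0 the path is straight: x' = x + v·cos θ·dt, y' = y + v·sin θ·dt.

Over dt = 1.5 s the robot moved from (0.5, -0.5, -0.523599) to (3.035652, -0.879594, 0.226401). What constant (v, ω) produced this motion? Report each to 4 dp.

v = 1.7500, ω = 0.5000

Δθ = 0.226401 − -0.523599 = 0.750000
ω = Δθ/dt = 0.750000/1.5 = 0.5000
R = Δx/(sin θ' − sin θ) = 3.5000
v = R·ω = 3.5000·0.5000 = 1.7500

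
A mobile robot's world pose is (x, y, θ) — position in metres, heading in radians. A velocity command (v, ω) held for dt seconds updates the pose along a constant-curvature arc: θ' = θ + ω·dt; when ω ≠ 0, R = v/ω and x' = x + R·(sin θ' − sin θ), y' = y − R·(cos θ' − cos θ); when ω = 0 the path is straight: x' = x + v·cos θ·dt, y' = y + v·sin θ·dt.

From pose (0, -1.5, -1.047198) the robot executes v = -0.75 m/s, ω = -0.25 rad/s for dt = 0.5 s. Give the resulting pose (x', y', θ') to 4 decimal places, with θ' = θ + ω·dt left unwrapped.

θ' = -1.0472 + -0.25·0.5 = -1.1722
R = v/ω = -0.75/-0.25 = 3.0000
x' = 0 + 3.0000·(sin -1.1722 − sin -1.0472) = -0.1667
y' = -1.5 − 3.0000·(cos -1.1722 − cos -1.0472) = -1.1644

(-0.1667, -1.1644, -1.1722)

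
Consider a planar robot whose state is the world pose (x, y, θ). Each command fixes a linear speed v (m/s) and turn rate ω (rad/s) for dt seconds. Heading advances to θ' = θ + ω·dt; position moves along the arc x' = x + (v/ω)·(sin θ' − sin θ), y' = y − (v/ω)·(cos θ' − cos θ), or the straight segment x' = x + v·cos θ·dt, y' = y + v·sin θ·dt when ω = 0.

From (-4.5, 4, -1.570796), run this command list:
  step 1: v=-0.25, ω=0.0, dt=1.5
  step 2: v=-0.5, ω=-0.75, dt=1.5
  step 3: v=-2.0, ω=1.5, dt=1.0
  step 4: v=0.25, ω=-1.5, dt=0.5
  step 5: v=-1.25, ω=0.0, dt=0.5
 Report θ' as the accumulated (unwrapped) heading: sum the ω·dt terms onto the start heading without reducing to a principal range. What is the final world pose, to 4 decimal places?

step 1: θ'=-1.5708 (straight) → pose (-4.5000, 4.3750, -1.5708)
step 2: θ'=-2.6958 (R=0.6667) → pose (-4.1208, 4.9765, -2.6958)
step 3: θ'=-1.1958 (R=-1.3333) → pose (-3.4550, 6.6679, -1.1958)
step 4: θ'=-1.9458 (R=-0.1667) → pose (-3.4550, 6.5458, -1.9458)
step 5: θ'=-1.9458 (straight) → pose (-3.2261, 7.1274, -1.9458)

(-3.2261, 7.1274, -1.9458)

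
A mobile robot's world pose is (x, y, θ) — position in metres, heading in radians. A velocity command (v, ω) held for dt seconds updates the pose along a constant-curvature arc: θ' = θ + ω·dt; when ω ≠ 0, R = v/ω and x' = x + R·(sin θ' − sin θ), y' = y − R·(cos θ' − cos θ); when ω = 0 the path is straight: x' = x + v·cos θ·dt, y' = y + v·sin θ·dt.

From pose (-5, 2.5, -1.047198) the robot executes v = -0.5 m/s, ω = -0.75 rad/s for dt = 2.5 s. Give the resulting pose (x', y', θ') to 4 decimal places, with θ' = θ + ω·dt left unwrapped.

(-4.5677, 3.4840, -2.9222)

θ' = -1.0472 + -0.75·2.5 = -2.9222
R = v/ω = -0.5/-0.75 = 0.6667
x' = -5 + 0.6667·(sin -2.9222 − sin -1.0472) = -4.5677
y' = 2.5 − 0.6667·(cos -2.9222 − cos -1.0472) = 3.4840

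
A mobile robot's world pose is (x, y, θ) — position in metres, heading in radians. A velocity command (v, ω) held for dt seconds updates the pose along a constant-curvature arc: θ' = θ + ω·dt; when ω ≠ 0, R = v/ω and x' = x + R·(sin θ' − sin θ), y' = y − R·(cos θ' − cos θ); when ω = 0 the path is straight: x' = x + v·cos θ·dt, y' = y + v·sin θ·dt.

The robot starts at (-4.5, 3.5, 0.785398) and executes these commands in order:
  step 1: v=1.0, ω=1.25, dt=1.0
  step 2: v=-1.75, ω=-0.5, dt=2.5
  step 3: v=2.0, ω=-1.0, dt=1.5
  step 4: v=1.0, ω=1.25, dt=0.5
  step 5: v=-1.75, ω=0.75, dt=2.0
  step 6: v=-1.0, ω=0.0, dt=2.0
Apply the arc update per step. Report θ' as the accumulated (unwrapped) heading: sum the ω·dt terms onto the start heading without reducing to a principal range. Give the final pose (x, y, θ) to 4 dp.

step 1: θ'=2.0354 (R=0.8000) → pose (-4.3505, 4.4241, 2.0354)
step 2: θ'=0.7854 (R=3.5000) → pose (-5.0046, 0.3810, 0.7854)
step 3: θ'=-0.7146 (R=-2.0000) → pose (-2.2798, 0.4775, -0.7146)
step 4: θ'=-0.0896 (R=0.8000) → pose (-1.8271, 0.2850, -0.0896)
step 5: θ'=1.4104 (R=-2.3333) → pose (-4.3393, -1.6663, 1.4104)
step 6: θ'=1.4104 (straight) → pose (-4.6587, -3.6406, 1.4104)

(-4.6587, -3.6406, 1.4104)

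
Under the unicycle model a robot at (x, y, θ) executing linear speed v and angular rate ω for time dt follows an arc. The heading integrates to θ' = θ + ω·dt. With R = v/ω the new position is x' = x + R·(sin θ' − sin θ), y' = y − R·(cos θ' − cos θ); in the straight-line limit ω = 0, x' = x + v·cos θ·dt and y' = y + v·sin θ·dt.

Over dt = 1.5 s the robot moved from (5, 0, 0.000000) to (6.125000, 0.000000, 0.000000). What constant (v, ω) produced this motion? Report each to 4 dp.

v = 0.7500, ω = 0.0000

Δθ = 0.000000 − 0.000000 = 0.000000
ω = Δθ/dt = 0.000000/1.5 = 0.0000
ω = 0 → v = (Δx·cos θ + Δy·sin θ)/dt = 0.7500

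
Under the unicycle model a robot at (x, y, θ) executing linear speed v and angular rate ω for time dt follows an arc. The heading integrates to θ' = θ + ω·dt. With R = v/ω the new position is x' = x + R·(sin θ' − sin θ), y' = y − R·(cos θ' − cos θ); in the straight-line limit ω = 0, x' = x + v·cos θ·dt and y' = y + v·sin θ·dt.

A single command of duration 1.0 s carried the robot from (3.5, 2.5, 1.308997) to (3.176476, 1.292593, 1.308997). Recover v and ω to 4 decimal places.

v = -1.2500, ω = 0.0000

Δθ = 1.308997 − 1.308997 = 0.000000
ω = Δθ/dt = 0.000000/1.0 = 0.0000
ω = 0 → v = (Δx·cos θ + Δy·sin θ)/dt = -1.2500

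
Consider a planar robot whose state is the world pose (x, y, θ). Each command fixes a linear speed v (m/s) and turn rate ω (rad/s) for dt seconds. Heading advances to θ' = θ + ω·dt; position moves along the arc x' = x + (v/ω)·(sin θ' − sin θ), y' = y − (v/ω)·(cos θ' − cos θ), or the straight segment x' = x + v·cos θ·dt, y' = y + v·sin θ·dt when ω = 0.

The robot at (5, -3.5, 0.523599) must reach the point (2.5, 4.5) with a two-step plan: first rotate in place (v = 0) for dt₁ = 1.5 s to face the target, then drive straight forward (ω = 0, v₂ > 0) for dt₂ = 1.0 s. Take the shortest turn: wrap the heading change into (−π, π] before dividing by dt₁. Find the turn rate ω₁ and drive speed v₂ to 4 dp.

ω₁ = 0.9001, v₂ = 8.3815

heading to target = atan2(4.5−-3.5, 2.5−5) = 1.8737
Δθ = wrap(1.8737 − 0.5236) = 1.3501; ω₁ = Δθ/dt₁ = 0.9001
distance = √((2.5−5)² + (4.5−-3.5)²) = 8.3815; v₂ = distance/dt₂ = 8.3815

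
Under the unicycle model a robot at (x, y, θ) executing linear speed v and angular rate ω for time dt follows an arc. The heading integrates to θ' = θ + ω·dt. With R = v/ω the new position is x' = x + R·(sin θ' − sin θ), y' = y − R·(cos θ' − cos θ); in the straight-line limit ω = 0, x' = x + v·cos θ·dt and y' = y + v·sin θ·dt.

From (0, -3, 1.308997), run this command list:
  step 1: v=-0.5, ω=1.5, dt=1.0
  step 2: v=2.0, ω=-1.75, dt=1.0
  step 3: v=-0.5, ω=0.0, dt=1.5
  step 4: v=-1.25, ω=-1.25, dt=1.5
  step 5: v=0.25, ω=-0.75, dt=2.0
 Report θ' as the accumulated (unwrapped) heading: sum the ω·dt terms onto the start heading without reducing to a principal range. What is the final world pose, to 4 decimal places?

step 1: θ'=2.8090 (R=-0.3333) → pose (0.2131, -3.4013, 2.8090)
step 2: θ'=1.0590 (R=-1.1429) → pose (-0.4101, -1.7614, 1.0590)
step 3: θ'=1.0590 (straight) → pose (-0.7774, -2.4153, 1.0590)
step 4: θ'=-0.8160 (R=1.0000) → pose (-2.3777, -2.6107, -0.8160)
step 5: θ'=-2.3160 (R=-0.3333) → pose (-2.3755, -3.0651, -2.3160)

(-2.3755, -3.0651, -2.3160)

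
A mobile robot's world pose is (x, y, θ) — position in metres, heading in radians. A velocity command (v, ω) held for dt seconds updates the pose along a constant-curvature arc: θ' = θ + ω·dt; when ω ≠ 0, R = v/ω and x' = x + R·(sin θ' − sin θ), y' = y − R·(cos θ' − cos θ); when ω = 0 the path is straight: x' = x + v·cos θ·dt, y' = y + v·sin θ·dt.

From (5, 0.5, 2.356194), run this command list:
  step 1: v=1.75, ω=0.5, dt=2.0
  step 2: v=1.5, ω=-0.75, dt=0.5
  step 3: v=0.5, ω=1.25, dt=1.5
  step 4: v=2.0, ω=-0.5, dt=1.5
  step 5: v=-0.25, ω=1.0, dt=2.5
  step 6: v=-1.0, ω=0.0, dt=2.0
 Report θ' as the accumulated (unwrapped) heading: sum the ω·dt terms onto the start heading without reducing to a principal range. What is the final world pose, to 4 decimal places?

step 1: θ'=3.3562 (R=3.5000) → pose (1.7798, 1.4448, 3.3562)
step 2: θ'=2.9812 (R=-2.0000) → pose (1.0344, 1.4246, 2.9812)
step 3: θ'=4.8562 (R=0.4000) → pose (0.5747, 0.9724, 4.8562)
step 4: θ'=4.1062 (R=-4.0000) → pose (-0.0967, -1.8798, 4.1062)
step 5: θ'=6.6062 (R=-0.2500) → pose (-0.3816, -1.5003, 6.6062)
step 6: θ'=6.6062 (straight) → pose (-2.2781, -2.1351, 6.6062)

(-2.2781, -2.1351, 6.6062)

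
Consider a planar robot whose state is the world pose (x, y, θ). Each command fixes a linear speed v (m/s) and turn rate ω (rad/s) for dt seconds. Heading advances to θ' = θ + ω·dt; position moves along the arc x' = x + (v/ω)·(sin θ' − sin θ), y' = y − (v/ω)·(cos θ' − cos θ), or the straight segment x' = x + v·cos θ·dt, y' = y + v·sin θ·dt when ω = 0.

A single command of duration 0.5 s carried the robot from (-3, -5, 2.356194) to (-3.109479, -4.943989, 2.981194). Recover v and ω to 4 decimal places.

v = 0.2500, ω = 1.2500

Δθ = 2.981194 − 2.356194 = 0.625000
ω = Δθ/dt = 0.625000/0.5 = 1.2500
R = Δx/(sin θ' − sin θ) = 0.2000
v = R·ω = 0.2000·1.2500 = 0.2500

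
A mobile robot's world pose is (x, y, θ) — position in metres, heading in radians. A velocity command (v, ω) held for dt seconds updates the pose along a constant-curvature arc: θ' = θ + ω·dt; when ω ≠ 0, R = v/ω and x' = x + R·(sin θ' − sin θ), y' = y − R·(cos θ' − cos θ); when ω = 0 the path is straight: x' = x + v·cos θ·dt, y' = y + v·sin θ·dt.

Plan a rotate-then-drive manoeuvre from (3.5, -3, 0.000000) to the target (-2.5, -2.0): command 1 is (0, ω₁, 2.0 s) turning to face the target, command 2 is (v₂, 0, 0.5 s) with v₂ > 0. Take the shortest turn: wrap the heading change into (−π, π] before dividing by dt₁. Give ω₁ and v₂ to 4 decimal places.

ω₁ = 1.4882, v₂ = 12.1655

heading to target = atan2(-2−-3, -2.5−3.5) = 2.9764
Δθ = wrap(2.9764 − 0.0000) = 2.9764; ω₁ = Δθ/dt₁ = 1.4882
distance = √((-2.5−3.5)² + (-2−-3)²) = 6.0828; v₂ = distance/dt₂ = 12.1655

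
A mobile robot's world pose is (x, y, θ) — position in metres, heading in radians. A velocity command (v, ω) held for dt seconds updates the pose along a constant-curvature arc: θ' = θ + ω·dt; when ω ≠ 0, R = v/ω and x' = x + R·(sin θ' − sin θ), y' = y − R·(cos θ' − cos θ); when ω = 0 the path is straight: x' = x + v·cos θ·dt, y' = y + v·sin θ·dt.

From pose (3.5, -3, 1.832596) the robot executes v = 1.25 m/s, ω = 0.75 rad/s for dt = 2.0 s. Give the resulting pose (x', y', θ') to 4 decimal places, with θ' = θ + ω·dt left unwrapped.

θ' = 1.8326 + 0.75·2.0 = 3.3326
R = v/ω = 1.25/0.75 = 1.6667
x' = 3.5 + 1.6667·(sin 3.3326 − sin 1.8326) = 1.5737
y' = -3 − 1.6667·(cos 3.3326 − cos 1.8326) = -1.7950

(1.5737, -1.7950, 3.3326)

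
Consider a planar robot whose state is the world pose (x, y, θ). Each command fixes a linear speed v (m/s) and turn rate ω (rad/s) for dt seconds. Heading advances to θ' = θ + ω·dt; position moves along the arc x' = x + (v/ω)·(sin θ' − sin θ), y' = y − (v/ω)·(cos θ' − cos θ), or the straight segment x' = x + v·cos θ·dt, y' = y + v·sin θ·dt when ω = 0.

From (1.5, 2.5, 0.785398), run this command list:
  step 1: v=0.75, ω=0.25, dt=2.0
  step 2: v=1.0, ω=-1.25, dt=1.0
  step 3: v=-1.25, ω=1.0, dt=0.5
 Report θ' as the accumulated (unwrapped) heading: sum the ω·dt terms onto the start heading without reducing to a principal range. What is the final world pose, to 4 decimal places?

(2.4032, 4.1768, 0.5354)

step 1: θ'=1.2854 (R=3.0000) → pose (2.2573, 3.7767, 1.2854)
step 2: θ'=0.0354 (R=-0.8000) → pose (2.9967, 4.3510, 0.0354)
step 3: θ'=0.5354 (R=-1.2500) → pose (2.4032, 4.1768, 0.5354)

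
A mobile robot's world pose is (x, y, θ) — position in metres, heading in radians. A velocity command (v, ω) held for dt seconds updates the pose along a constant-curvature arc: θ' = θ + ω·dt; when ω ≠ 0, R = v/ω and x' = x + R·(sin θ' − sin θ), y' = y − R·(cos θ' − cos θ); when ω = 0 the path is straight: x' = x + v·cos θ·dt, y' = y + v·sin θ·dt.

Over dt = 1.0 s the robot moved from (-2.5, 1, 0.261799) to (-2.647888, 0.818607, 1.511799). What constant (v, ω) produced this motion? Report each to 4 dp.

Δθ = 1.511799 − 0.261799 = 1.250000
ω = Δθ/dt = 1.250000/1.0 = 1.2500
R = −Δy/(cos θ' − cos θ) = -0.2000
v = R·ω = -0.2000·1.2500 = -0.2500

v = -0.2500, ω = 1.2500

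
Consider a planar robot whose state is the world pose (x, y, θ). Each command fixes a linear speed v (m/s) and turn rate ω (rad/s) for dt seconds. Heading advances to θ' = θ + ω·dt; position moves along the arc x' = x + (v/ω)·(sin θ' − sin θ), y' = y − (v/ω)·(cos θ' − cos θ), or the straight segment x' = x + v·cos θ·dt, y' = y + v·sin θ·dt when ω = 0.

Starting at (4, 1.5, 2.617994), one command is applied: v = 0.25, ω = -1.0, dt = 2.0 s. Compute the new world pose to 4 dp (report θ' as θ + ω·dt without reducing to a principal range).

θ' = 2.6180 + -1.0·2.0 = 0.6180
R = v/ω = 0.25/-1.0 = -0.2500
x' = 4 + -0.2500·(sin 0.6180 − sin 2.6180) = 3.9801
y' = 1.5 − -0.2500·(cos 0.6180 − cos 2.6180) = 1.9203

(3.9801, 1.9203, 0.6180)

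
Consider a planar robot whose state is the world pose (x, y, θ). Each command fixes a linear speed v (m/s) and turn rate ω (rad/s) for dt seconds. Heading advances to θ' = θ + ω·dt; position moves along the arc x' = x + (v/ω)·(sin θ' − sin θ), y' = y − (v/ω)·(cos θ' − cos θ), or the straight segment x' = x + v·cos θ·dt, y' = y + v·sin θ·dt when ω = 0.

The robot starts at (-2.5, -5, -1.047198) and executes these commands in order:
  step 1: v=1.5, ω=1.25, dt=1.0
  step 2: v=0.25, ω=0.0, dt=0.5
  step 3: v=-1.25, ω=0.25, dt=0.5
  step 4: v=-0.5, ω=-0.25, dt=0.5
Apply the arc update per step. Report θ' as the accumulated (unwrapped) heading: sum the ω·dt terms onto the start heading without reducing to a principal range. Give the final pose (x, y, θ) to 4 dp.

step 1: θ'=0.2028 (R=1.2000) → pose (-1.2191, -5.5754, 0.2028)
step 2: θ'=0.2028 (straight) → pose (-1.0966, -5.5502, 0.2028)
step 3: θ'=0.3278 (R=-5.0000) → pose (-1.6994, -5.7140, 0.3278)
step 4: θ'=0.2028 (R=2.0000) → pose (-1.9405, -5.7795, 0.2028)

(-1.9405, -5.7795, 0.2028)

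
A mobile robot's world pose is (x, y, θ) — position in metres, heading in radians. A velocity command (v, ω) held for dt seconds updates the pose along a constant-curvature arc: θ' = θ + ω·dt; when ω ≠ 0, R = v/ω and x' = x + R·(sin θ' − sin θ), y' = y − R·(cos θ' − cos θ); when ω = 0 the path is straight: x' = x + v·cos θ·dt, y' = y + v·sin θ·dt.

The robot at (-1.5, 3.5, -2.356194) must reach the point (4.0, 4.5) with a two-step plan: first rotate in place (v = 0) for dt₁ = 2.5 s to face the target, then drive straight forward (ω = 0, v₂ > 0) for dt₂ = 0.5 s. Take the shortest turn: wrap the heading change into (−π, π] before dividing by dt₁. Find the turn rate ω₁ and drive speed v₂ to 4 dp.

ω₁ = 1.0144, v₂ = 11.1803

heading to target = atan2(4.5−3.5, 4−-1.5) = 0.1799
Δθ = wrap(0.1799 − -2.3562) = 2.5360; ω₁ = Δθ/dt₁ = 1.0144
distance = √((4−-1.5)² + (4.5−3.5)²) = 5.5902; v₂ = distance/dt₂ = 11.1803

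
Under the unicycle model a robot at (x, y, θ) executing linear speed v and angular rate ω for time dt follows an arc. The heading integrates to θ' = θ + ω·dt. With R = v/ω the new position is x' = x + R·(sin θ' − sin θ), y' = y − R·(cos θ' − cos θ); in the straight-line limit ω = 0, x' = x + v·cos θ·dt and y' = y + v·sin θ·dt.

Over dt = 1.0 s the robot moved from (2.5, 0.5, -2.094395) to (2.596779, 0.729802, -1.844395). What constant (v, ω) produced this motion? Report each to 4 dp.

Δθ = -1.844395 − -2.094395 = 0.250000
ω = Δθ/dt = 0.250000/1.0 = 0.2500
R = −Δy/(cos θ' − cos θ) = -1.0000
v = R·ω = -1.0000·0.2500 = -0.2500

v = -0.2500, ω = 0.2500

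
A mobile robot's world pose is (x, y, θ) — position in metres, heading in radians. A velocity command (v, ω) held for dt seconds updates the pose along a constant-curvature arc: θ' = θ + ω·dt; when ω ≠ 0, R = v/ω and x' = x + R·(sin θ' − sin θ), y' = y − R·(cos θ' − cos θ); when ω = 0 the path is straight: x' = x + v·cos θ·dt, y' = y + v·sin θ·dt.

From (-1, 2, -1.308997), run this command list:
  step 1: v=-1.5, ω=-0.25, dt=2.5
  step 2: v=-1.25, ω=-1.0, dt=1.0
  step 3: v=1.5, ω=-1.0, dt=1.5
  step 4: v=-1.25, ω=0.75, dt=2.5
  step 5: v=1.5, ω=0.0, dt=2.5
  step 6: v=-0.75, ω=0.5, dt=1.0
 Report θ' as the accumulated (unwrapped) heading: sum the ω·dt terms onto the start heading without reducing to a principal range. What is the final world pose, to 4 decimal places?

step 1: θ'=-1.9340 (R=6.0000) → pose (-0.8130, 5.6845, -1.9340)
step 2: θ'=-2.9340 (R=1.2500) → pose (0.0978, 6.4636, -2.9340)
step 3: θ'=-4.4340 (R=-1.5000) → pose (-1.6536, 7.5192, -4.4340)
step 4: θ'=-2.5590 (R=-1.6667) → pose (0.8659, 6.5855, -2.5590)
step 5: θ'=-2.5590 (straight) → pose (-2.2655, 4.5222, -2.5590)
step 6: θ'=-2.0590 (R=-1.5000) → pose (-1.7660, 5.0712, -2.0590)

(-1.7660, 5.0712, -2.0590)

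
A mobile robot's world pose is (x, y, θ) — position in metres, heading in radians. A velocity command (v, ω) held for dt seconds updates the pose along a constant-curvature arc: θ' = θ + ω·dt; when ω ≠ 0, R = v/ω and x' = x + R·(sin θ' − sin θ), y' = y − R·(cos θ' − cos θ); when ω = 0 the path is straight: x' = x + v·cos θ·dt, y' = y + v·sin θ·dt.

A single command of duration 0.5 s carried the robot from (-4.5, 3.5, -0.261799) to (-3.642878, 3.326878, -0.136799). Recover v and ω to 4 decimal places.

Δθ = -0.136799 − -0.261799 = 0.125000
ω = Δθ/dt = 0.125000/0.5 = 0.2500
R = Δx/(sin θ' − sin θ) = 7.0000
v = R·ω = 7.0000·0.2500 = 1.7500

v = 1.7500, ω = 0.2500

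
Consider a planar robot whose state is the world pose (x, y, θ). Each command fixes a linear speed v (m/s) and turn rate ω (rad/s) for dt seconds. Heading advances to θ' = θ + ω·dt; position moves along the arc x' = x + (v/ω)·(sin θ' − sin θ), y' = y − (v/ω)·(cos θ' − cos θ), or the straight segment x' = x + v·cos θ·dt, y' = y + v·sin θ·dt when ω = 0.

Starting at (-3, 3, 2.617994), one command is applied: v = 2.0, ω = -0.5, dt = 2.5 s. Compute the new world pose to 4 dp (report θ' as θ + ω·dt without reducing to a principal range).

θ' = 2.6180 + -0.5·2.5 = 1.3680
R = v/ω = 2.0/-0.5 = -4.0000
x' = -3 + -4.0000·(sin 1.3680 − sin 2.6180) = -4.9180
y' = 3 − -4.0000·(cos 1.3680 − cos 2.6180) = 7.2698

(-4.9180, 7.2698, 1.3680)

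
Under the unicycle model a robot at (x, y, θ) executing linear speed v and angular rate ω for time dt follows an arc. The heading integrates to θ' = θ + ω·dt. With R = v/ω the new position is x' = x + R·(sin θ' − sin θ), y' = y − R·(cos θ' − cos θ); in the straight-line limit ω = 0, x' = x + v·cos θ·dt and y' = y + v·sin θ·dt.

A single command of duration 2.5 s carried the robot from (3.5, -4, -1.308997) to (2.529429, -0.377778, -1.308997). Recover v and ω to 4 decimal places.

v = -1.5000, ω = 0.0000

Δθ = -1.308997 − -1.308997 = 0.000000
ω = Δθ/dt = 0.000000/2.5 = 0.0000
ω = 0 → v = (Δx·cos θ + Δy·sin θ)/dt = -1.5000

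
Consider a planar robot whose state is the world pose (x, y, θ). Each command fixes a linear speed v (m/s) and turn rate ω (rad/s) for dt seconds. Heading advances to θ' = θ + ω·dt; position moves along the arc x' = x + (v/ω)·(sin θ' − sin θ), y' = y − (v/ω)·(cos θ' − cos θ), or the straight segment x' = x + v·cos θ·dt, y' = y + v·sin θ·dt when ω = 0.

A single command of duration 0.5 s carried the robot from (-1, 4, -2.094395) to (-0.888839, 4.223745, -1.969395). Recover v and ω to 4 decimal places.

v = -0.5000, ω = 0.2500

Δθ = -1.969395 − -2.094395 = 0.125000
ω = Δθ/dt = 0.125000/0.5 = 0.2500
R = −Δy/(cos θ' − cos θ) = -2.0000
v = R·ω = -2.0000·0.2500 = -0.5000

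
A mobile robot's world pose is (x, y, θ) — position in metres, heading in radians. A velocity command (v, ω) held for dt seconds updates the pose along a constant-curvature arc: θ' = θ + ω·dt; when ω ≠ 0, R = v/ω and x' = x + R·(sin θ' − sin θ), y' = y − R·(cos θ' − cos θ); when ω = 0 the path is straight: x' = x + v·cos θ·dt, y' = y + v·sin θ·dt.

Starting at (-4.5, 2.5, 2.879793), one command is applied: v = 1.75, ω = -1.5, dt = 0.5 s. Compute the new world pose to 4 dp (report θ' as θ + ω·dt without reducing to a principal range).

(-5.1871, 3.0082, 2.1298)

θ' = 2.8798 + -1.5·0.5 = 2.1298
R = v/ω = 1.75/-1.5 = -1.1667
x' = -4.5 + -1.1667·(sin 2.1298 − sin 2.8798) = -5.1871
y' = 2.5 − -1.1667·(cos 2.1298 − cos 2.8798) = 3.0082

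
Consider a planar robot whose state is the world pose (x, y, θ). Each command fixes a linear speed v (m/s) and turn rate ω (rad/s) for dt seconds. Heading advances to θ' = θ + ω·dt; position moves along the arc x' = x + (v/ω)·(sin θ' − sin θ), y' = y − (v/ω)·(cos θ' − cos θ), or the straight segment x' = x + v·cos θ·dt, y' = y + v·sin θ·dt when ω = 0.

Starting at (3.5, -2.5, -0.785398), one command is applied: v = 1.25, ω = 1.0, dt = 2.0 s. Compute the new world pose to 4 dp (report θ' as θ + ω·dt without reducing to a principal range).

θ' = -0.7854 + 1.0·2.0 = 1.2146
R = v/ω = 1.25/1.0 = 1.2500
x' = 3.5 + 1.2500·(sin 1.2146 − sin -0.7854) = 5.5554
y' = -2.5 − 1.2500·(cos 1.2146 − cos -0.7854) = -2.0520

(5.5554, -2.0520, 1.2146)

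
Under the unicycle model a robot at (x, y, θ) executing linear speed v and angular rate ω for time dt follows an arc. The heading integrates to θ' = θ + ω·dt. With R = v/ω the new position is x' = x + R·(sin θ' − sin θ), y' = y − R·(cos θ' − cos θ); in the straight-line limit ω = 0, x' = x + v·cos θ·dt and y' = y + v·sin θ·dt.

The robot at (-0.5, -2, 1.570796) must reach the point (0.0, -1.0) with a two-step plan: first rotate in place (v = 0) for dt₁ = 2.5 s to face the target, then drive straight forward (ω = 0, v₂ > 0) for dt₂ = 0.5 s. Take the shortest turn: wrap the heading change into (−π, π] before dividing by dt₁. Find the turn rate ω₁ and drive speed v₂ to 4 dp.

heading to target = atan2(-1−-2, 0−-0.5) = 1.1071
Δθ = wrap(1.1071 − 1.5708) = -0.4636; ω₁ = Δθ/dt₁ = -0.1855
distance = √((0−-0.5)² + (-1−-2)²) = 1.1180; v₂ = distance/dt₂ = 2.2361

ω₁ = -0.1855, v₂ = 2.2361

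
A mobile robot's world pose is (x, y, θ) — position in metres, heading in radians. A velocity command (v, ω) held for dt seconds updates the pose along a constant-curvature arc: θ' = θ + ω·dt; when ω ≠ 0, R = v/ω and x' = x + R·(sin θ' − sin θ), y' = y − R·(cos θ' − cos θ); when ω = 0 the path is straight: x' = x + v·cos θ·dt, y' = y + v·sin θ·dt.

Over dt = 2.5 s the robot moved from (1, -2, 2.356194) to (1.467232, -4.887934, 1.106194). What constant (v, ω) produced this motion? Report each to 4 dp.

v = -1.2500, ω = -0.5000

Δθ = 1.106194 − 2.356194 = -1.250000
ω = Δθ/dt = -1.250000/2.5 = -0.5000
R = −Δy/(cos θ' − cos θ) = 2.5000
v = R·ω = 2.5000·-0.5000 = -1.2500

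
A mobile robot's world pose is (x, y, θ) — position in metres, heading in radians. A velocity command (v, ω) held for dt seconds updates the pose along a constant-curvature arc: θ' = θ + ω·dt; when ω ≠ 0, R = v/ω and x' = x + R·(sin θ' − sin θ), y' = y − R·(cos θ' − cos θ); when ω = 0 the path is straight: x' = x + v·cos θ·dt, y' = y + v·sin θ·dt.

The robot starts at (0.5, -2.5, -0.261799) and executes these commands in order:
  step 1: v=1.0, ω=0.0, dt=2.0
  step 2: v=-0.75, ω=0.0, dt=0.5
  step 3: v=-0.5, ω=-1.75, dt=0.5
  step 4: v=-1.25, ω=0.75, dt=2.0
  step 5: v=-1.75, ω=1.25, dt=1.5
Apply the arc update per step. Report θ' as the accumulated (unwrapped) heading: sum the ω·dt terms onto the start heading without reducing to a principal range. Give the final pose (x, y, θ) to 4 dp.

step 1: θ'=-0.2618 (straight) → pose (2.4319, -3.0176, -0.2618)
step 2: θ'=-0.2618 (straight) → pose (2.0696, -2.9206, -0.2618)
step 3: θ'=-1.1368 (R=0.2857) → pose (1.8844, -2.7647, -1.1368)
step 4: θ'=0.3632 (R=-1.6667) → pose (-0.2199, -1.9076, 0.3632)
step 5: θ'=2.2382 (R=-1.4000) → pose (-0.8221, -4.0828, 2.2382)

(-0.8221, -4.0828, 2.2382)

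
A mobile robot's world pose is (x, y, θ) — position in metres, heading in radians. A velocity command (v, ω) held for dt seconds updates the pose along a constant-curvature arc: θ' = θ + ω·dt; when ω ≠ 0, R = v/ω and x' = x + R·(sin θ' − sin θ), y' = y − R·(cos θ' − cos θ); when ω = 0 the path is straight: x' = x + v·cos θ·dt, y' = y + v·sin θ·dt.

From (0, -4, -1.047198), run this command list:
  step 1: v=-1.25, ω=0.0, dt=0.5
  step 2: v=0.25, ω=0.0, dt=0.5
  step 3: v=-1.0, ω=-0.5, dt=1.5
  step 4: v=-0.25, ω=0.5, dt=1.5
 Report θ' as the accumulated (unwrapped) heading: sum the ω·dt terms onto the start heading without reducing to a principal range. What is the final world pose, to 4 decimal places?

step 1: θ'=-1.0472 (straight) → pose (-0.3125, -3.4587, -1.0472)
step 2: θ'=-1.0472 (straight) → pose (-0.2500, -3.5670, -1.0472)
step 3: θ'=-1.7972 (R=2.0000) → pose (-0.4669, -2.1180, -1.7972)
step 4: θ'=-1.0472 (R=-0.5000) → pose (-0.5211, -1.7558, -1.0472)

(-0.5211, -1.7558, -1.0472)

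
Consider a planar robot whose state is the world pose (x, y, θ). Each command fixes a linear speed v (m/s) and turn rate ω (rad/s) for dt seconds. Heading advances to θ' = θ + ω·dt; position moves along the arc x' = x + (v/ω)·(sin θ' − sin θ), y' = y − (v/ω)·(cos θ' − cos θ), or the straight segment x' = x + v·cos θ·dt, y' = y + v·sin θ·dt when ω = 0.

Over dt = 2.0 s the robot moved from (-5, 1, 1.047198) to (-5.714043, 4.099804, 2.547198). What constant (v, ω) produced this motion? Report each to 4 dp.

Δθ = 2.547198 − 1.047198 = 1.500000
ω = Δθ/dt = 1.500000/2.0 = 0.7500
R = −Δy/(cos θ' − cos θ) = 2.3333
v = R·ω = 2.3333·0.7500 = 1.7500

v = 1.7500, ω = 0.7500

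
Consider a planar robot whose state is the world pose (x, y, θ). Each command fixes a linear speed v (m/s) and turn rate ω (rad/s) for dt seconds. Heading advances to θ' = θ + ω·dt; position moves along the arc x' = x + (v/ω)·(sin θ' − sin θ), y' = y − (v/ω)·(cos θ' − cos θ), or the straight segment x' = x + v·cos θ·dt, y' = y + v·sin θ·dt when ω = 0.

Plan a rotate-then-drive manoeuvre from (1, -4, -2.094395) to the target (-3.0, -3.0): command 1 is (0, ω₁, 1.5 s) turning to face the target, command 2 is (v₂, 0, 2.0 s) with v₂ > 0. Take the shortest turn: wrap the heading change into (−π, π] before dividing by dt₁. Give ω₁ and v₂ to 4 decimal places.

ω₁ = -0.8615, v₂ = 2.0616

heading to target = atan2(-3−-4, -3−1) = 2.8966
Δθ = wrap(2.8966 − -2.0944) = -1.2922; ω₁ = Δθ/dt₁ = -0.8615
distance = √((-3−1)² + (-3−-4)²) = 4.1231; v₂ = distance/dt₂ = 2.0616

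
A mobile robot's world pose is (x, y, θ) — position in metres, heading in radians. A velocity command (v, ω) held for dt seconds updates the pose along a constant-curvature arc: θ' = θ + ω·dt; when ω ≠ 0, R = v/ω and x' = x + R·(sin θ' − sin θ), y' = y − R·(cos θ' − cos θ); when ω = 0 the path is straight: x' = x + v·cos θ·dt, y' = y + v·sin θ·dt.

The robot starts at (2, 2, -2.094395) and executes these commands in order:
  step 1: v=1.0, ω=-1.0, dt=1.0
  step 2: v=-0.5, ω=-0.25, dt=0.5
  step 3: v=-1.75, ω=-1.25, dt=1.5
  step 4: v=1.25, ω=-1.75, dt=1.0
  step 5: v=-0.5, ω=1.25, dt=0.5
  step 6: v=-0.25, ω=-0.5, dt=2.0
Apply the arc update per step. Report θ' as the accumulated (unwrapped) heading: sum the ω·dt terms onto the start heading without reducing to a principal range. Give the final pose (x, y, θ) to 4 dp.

(2.9913, 0.1812, -7.2194)

step 1: θ'=-3.0944 (R=-1.0000) → pose (1.1812, 1.5011, -3.0944)
step 2: θ'=-3.2194 (R=2.0000) → pose (1.4310, 1.4973, -3.2194)
step 3: θ'=-5.0944 (R=1.4000) → pose (2.6212, -0.4204, -5.0944)
step 4: θ'=-6.8444 (R=-0.7143) → pose (3.6642, -0.0819, -6.8444)
step 5: θ'=-6.2194 (R=-0.4000) → pose (3.4258, -0.0214, -6.2194)
step 6: θ'=-7.2194 (R=0.5000) → pose (2.9913, 0.1812, -7.2194)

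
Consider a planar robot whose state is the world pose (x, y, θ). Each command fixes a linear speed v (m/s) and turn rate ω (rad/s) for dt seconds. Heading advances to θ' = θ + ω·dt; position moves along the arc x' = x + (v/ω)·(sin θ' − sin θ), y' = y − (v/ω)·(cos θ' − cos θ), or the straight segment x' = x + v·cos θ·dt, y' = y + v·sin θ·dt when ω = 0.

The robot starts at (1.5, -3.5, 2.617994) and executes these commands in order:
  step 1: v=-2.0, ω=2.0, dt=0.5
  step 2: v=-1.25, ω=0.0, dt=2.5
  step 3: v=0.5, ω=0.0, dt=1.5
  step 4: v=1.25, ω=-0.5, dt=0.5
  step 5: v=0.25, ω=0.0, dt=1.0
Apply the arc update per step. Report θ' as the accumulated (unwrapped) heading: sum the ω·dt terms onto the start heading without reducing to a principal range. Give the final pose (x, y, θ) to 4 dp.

(3.7402, -2.7042, 3.3680)

step 1: θ'=3.6180 (R=-1.0000) → pose (2.4586, -3.5226, 3.6180)
step 2: θ'=3.6180 (straight) → pose (5.2356, -2.0895, 3.6180)
step 3: θ'=3.6180 (straight) → pose (4.5691, -2.4335, 3.6180)
step 4: θ'=3.3680 (R=-2.5000) → pose (3.9839, -2.6481, 3.3680)
step 5: θ'=3.3680 (straight) → pose (3.7402, -2.7042, 3.3680)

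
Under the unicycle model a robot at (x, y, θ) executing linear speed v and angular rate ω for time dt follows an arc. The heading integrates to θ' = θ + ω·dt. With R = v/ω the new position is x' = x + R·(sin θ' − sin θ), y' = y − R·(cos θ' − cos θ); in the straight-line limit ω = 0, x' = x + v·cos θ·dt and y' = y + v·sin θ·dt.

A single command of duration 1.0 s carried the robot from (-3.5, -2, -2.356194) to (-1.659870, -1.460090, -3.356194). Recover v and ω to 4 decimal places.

v = -2.0000, ω = -1.0000

Δθ = -3.356194 − -2.356194 = -1.000000
ω = Δθ/dt = -1.000000/1.0 = -1.0000
R = Δx/(sin θ' − sin θ) = 2.0000
v = R·ω = 2.0000·-1.0000 = -2.0000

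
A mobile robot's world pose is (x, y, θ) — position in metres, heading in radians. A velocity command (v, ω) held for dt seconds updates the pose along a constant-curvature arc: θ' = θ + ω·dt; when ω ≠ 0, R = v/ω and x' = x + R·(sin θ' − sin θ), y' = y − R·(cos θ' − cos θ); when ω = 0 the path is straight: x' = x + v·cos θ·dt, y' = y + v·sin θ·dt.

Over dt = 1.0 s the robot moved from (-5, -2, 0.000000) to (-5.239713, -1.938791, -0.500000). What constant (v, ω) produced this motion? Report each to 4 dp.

Δθ = -0.500000 − 0.000000 = -0.500000
ω = Δθ/dt = -0.500000/1.0 = -0.5000
R = Δx/(sin θ' − sin θ) = 0.5000
v = R·ω = 0.5000·-0.5000 = -0.2500

v = -0.2500, ω = -0.5000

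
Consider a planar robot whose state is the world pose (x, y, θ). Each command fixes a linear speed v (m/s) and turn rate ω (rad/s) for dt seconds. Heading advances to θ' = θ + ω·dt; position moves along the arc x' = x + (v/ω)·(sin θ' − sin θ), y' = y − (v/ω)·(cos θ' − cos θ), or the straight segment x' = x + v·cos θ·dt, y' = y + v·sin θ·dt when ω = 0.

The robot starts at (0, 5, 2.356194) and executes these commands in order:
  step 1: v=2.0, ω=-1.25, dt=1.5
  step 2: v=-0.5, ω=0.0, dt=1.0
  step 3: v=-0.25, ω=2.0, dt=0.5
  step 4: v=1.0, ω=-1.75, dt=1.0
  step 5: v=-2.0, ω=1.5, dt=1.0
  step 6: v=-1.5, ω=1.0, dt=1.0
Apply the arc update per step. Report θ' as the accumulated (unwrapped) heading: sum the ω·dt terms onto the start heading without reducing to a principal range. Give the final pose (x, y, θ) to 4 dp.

step 1: θ'=0.4812 (R=-1.6000) → pose (0.3908, 7.5497, 0.4812)
step 2: θ'=0.4812 (straight) → pose (-0.0524, 7.3183, 0.4812)
step 3: θ'=1.4812 (R=-0.1250) → pose (-0.1190, 7.2186, 1.4812)
step 4: θ'=-0.2688 (R=-0.5714) → pose (0.6019, 7.7184, -0.2688)
step 5: θ'=1.2312 (R=-1.3333) → pose (-1.0094, 6.8771, 1.2312)
step 6: θ'=2.2312 (R=-1.5000) → pose (-0.7797, 5.4573, 2.2312)

(-0.7797, 5.4573, 2.2312)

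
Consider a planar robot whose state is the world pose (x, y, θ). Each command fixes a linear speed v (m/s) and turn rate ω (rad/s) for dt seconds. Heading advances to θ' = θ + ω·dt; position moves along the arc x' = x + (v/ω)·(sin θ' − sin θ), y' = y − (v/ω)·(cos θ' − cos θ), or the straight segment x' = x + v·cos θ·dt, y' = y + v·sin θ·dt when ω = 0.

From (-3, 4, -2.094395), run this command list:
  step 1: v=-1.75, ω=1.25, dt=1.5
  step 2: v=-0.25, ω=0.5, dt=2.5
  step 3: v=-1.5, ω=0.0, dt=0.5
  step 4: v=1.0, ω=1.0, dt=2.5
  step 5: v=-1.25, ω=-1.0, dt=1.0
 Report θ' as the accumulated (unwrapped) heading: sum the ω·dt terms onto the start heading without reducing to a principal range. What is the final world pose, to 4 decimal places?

(-4.8768, 6.4992, 2.5306)

step 1: θ'=-0.2194 (R=-1.4000) → pose (-3.9077, 6.0664, -0.2194)
step 2: θ'=1.0306 (R=-0.5000) → pose (-4.4454, 5.8356, 1.0306)
step 3: θ'=1.0306 (straight) → pose (-4.8311, 5.1924, 1.0306)
step 4: θ'=3.5306 (R=1.0000) → pose (-6.0680, 6.6320, 3.5306)
step 5: θ'=2.5306 (R=1.2500) → pose (-4.8768, 6.4992, 2.5306)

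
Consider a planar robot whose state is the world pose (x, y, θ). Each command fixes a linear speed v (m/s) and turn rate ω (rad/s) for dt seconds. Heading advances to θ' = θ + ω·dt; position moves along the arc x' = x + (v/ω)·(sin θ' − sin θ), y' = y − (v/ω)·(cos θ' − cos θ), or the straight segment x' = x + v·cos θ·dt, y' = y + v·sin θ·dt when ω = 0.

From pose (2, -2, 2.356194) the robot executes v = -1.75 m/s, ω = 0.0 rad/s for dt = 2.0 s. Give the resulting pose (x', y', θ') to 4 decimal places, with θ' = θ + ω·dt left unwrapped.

(4.4749, -4.4749, 2.3562)

θ' = 2.3562 + 0.0·2.0 = 2.3562
ω = 0 → straight: x' = 2 + -1.75·cos(2.3562)·2.0 = 4.4749
y' = -2 + -1.75·sin(2.3562)·2.0 = -4.4749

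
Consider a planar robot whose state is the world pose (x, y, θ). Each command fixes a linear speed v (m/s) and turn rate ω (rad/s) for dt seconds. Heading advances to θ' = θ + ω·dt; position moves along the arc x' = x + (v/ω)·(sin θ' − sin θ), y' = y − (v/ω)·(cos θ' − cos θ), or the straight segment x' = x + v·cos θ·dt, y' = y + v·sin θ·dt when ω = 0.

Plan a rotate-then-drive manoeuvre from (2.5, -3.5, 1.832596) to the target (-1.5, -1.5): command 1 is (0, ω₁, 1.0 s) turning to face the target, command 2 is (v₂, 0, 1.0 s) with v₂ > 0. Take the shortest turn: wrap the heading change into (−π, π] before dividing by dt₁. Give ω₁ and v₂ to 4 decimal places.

heading to target = atan2(-1.5−-3.5, -1.5−2.5) = 2.6779
Δθ = wrap(2.6779 − 1.8326) = 0.8453; ω₁ = Δθ/dt₁ = 0.8453
distance = √((-1.5−2.5)² + (-1.5−-3.5)²) = 4.4721; v₂ = distance/dt₂ = 4.4721

ω₁ = 0.8453, v₂ = 4.4721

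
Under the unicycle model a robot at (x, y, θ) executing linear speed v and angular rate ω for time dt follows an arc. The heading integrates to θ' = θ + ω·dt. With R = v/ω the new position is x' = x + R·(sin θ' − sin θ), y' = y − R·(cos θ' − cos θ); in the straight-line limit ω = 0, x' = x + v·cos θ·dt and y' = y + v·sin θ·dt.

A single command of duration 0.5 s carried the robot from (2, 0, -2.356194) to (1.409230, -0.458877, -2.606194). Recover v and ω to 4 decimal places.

v = 1.5000, ω = -0.5000

Δθ = -2.606194 − -2.356194 = -0.250000
ω = Δθ/dt = -0.250000/0.5 = -0.5000
R = Δx/(sin θ' − sin θ) = -3.0000
v = R·ω = -3.0000·-0.5000 = 1.5000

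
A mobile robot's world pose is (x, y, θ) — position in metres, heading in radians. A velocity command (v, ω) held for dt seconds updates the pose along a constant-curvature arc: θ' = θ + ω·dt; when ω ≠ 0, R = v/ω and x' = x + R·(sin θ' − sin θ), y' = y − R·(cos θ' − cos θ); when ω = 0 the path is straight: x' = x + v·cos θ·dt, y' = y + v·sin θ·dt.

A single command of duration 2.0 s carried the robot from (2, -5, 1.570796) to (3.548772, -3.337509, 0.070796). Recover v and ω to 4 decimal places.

v = 1.2500, ω = -0.7500

Δθ = 0.070796 − 1.570796 = -1.500000
ω = Δθ/dt = -1.500000/2.0 = -0.7500
R = −Δy/(cos θ' − cos θ) = -1.6667
v = R·ω = -1.6667·-0.7500 = 1.2500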